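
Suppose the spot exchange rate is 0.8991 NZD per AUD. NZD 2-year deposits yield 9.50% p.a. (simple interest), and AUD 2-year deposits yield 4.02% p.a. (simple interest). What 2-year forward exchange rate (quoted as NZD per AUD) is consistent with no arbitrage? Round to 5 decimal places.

0.99031

T = 2 years.
NZD growth factor: 1 + 0.0950×2 = 1.190000.
AUD accumulates by 1 + 0.0402×2 = 1.080400.
So F = 0.8991 × 1.190000 / 1.080400 = 0.9903082 (NZD/AUD).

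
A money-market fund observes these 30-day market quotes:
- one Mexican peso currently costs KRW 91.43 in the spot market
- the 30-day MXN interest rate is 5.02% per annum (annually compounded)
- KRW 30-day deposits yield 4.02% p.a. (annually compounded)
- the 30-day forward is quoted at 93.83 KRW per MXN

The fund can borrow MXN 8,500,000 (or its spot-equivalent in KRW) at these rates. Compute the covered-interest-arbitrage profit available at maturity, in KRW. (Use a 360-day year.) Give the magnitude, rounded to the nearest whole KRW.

KRW 21,105,351

T = 30/360 years.
Keep in MXN, deliver into the forward: 8,500,000·1.00409006008·93.83 = KRW 800,817,047.87.
Swap to KRW now, deposit: 8,500,000·91.43·1.00328981647 = KRW 779,711,697.32.
The quoted forward overvalues MXN, so borrow KRW, buy MXN at spot, deposit the MXN at 5.02%, and sell the proceeds forward at 93.83.
Profit = 800,817,047.87 − 779,711,697.32 = KRW 21,105,351.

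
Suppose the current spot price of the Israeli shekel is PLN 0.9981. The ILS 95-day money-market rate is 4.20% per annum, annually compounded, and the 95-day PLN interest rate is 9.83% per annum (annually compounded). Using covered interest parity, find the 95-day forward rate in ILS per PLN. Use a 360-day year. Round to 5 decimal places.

0.98809

T = 95/360 years.
PLN accumulates by (1 + 0.0983)^(95/360) = 1.0250518.
Growth of 1 ILS over T: (1 + 0.0420)^(95/360) = 1.0109161.
CIP: F = S · (grow PLN)/(grow ILS) = 0.9981 × 1.0250518/1.0109161 = 1.012056 PLN per ILS.
Invert for ILS per PLN: 1 / 1.012056 = 0.98809.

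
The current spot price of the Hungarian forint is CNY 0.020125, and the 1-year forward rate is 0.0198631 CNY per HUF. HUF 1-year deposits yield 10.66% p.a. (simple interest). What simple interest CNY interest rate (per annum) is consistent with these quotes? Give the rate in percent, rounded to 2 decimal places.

T = 1 year.
CIP gives F = S · g_CNY/g_HUF, so g_CNY/g_HUF = 0.0198631/0.020125 = 0.9869863.
HUF growth factor: 1 + 0.1066×1 = 1.106600.
Hence g_CNY = 1.092199.
(1.092199 − 1)/T = 0.092199, i.e. 9.22%.

9.22%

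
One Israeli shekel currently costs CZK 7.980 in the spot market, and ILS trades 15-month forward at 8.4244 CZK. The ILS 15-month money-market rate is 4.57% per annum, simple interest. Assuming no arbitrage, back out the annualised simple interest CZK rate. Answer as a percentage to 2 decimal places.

9.28%

T = 15/12 years.
CIP gives F = S · g_CZK/g_ILS, so g_CZK/g_ILS = 8.4244/7.98 = 1.0556892.
The ILS side grows by 1 + 0.0457×15/12 = 1.057125.
That pins the CZK growth at 1.1159954.
(1.1159954 − 1)/T = 0.092796, i.e. 9.28%.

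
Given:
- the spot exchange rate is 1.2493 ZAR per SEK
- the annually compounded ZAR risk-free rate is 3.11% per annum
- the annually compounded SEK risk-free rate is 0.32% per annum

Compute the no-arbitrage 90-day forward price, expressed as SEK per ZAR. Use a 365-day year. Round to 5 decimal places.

0.79505

T = 90/365 years.
ZAR growth factor: (1 + 0.0311)^(90/365) = 1.0075802.
SEK growth factor: (1 + 0.0032)^(90/365) = 1.0007881.
So F = 1.2493 × 1.0075802 / 1.0007881 = 1.257779 (ZAR/SEK).
Quoted the other way: 1/1.257779 = 0.79505 SEK per ZAR.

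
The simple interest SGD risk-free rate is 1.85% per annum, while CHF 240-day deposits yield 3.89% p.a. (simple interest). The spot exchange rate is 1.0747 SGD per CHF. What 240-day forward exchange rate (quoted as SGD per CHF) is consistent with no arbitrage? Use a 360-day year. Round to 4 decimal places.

T = 240/360 years.
SGD accumulates by 1 + 0.0185×240/360 = 1.0123333.
CHF growth factor: 1 + 0.0389×240/360 = 1.0259333.
So F = 1.0747 × 1.0123333 / 1.0259333 = 1.060454 (SGD/CHF).

1.0605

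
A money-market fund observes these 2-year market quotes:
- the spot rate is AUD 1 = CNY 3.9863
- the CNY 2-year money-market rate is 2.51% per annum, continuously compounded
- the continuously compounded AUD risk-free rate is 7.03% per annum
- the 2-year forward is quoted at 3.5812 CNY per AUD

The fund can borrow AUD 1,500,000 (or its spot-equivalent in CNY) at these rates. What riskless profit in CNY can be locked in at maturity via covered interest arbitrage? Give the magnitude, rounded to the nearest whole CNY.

CNY 104,531

T = 2 years.
Invest the AUD and cover forward: 1,500,000 × 1.15096417 × 3.5812 = CNY 6,182,749.33.
Convert at spot and invest in CNY: 1,500,000 × 3.9863 × 1.051481372 = CNY 6,287,280.29.
The quoted forward undervalues AUD, so borrow AUD, convert to CNY at spot, deposit the CNY at 2.51%, and buy AUD forward at 3.5812 to cover the loan.
Profit = 6,287,280.29 − 6,182,749.33 = CNY 104,531.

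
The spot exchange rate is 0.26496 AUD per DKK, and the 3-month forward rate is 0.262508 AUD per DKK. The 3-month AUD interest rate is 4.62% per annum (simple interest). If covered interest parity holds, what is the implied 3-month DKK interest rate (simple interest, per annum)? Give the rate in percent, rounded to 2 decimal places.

8.40%

T = 3/12 years.
CIP gives F = S · g_AUD/g_DKK, so g_AUD/g_DKK = 0.262508/0.26496 = 0.9907458.
AUD growth factor: 1 + 0.0462×3/12 = 1.011550.
Hence g_DKK = 1.0209985.
(1.0209985 − 1)/T = 0.083994, i.e. 8.40%.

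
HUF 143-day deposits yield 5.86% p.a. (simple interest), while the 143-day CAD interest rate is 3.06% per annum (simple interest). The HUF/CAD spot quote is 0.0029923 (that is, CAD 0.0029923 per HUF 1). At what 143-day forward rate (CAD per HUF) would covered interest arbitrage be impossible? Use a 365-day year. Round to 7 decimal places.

0.0029602

T = 143/365 years.
Growth of 1 CAD over T: 1 + 0.0306×143/365 = 1.0119885.
HUF growth factor: 1 + 0.0586×143/365 = 1.0229584.
Forward (CAD per HUF) = 0.0029923 × 1.0119885 / 1.0229584 = 0.002960211.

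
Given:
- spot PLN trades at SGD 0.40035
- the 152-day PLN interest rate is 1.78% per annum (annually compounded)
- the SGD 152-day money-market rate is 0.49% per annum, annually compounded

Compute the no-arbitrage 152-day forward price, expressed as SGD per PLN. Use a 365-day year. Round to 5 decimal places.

0.39823

T = 152/365 years.
Growth of 1 SGD over T: (1 + 0.0049)^(152/365) = 1.0020376.
PLN accumulates by (1 + 0.0178)^(152/365) = 1.0073745.
CIP: F = S · (grow SGD)/(grow PLN) = 0.40035 × 1.0020376/1.0073745 = 0.3982290 SGD per PLN.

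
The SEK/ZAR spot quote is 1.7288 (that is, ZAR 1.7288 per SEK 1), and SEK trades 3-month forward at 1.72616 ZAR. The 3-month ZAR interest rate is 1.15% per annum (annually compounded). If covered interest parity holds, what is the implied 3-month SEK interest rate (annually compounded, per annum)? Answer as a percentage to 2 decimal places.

1.77%

T = 3/12 years.
By CIP, F/S equals the ZAR-to-SEK growth ratio: 1.72616/1.7288 = 0.9984729.
The ZAR side grows by (1 + 0.0115)^(3/12) = 1.0028627.
Hence g_SEK = 1.0043965.
r = 1.0043965^(12/3) − 1 = 0.017702 → 1.77%.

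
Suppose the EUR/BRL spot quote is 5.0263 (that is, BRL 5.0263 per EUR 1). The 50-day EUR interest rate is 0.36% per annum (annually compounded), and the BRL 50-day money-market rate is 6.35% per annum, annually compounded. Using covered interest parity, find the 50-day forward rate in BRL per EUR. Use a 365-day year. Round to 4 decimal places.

T = 50/365 years.
BRL accumulates by (1 + 0.0635)^(50/365) = 1.0084693.
EUR growth factor: (1 + 0.0036)^(50/365) = 1.0004924.
Forward (BRL per EUR) = 5.0263 × 1.0084693 / 1.0004924 = 5.066375.

5.0664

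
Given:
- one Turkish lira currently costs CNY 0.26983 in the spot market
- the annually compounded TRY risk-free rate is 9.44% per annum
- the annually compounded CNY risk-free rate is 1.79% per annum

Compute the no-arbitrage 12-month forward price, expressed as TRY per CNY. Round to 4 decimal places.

3.9846

T = 1 year.
CNY growth factor: (1 + 0.0179)^1 = 1.017900.
TRY growth factor: (1 + 0.0944)^1 = 1.094400.
CIP: F = S · (grow CNY)/(grow TRY) = 0.26983 × 1.017900/1.094400 = 0.2509685 CNY per TRY.
Invert for TRY per CNY: 1 / 0.2509685 = 3.9846.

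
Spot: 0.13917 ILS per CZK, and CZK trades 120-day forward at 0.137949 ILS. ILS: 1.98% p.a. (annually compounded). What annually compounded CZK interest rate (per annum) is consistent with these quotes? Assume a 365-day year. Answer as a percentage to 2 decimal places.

T = 120/365 years.
By CIP, F/S equals the ILS-to-CZK growth ratio: 0.137949/0.13917 = 0.9912266.
ILS growth factor: (1 + 0.0198)^(120/365) = 1.0064668.
That pins the CZK growth at 1.0153751.
Annualise: 1.0153751^(365/120) − 1 = 0.047504 = 4.75%.

4.75%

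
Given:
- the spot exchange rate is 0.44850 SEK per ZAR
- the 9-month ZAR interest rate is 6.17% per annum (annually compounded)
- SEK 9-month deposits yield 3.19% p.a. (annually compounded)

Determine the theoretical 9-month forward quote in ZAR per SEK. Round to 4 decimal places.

T = 9/12 years.
SEK accumulates by (1 + 0.0319)^(9/12) = 1.0238308.
ZAR accumulates by (1 + 0.0617)^(9/12) = 1.045927.
So F = 0.4485 × 1.0238308 / 1.045927 = 0.4390250 (SEK/ZAR).
Quoted the other way: 1/0.4390250 = 2.2778 ZAR per SEK.

2.2778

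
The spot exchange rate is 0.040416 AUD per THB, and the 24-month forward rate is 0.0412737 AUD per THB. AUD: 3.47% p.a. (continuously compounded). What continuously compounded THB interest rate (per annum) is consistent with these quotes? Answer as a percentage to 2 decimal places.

T = 2 years.
F/S = 0.0412737/0.040416 = 1.0212218 = (growth of AUD) / (growth of THB).
AUD growth factor: e^(0.0347×2) = 1.0718649.
That pins the THB growth at 1.0495907.
r = ln(1.0495907)/2 = 0.024200 → 2.42%.

2.42%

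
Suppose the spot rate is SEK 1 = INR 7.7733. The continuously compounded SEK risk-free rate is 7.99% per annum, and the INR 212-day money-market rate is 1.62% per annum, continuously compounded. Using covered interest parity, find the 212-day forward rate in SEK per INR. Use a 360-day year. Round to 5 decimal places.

0.13356

T = 212/360 years.
Growth of 1 INR over T: e^(0.0162×212/360) = 1.0095857.
SEK growth factor: e^(0.0799×212/360) = 1.0481767.
Forward (INR per SEK) = 7.7733 × 1.0095857 / 1.0481767 = 7.487108.
Quoted the other way: 1/7.487108 = 0.13356 SEK per INR.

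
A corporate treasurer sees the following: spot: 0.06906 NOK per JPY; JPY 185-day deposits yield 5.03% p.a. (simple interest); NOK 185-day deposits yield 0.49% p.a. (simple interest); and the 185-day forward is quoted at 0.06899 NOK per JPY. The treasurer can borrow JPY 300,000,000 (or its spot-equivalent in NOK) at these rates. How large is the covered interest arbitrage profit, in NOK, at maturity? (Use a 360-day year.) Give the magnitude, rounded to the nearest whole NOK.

NOK 461,820

T = 185/360 years.
Keep in JPY, deliver into the forward: 300,000,000·1.0258486111·0.06899 = NOK 21,231,988.70.
Swap to NOK now, deposit: 300,000,000·0.06906·1.0025180556 = NOK 20,770,169.08.
The quoted forward overvalues JPY, so borrow NOK, buy JPY at spot, deposit the JPY at 5.03%, and sell the proceeds forward at 0.06899.
The gap between the two covered legs is NOK 461,820.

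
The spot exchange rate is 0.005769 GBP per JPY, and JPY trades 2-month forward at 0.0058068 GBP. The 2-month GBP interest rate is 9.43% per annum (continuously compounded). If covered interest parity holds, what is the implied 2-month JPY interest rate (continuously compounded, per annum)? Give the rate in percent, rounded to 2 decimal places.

T = 2/12 years.
F/S = 0.0058068/0.005769 = 1.0065523 = (growth of GBP) / (growth of JPY).
GBP growth factor: e^(0.0943×2/12) = 1.0158408.
Hence g_JPY = 1.009228.
Take logs: ln 1.009228 / (2/12) = 0.055114, so 5.51%.

5.51%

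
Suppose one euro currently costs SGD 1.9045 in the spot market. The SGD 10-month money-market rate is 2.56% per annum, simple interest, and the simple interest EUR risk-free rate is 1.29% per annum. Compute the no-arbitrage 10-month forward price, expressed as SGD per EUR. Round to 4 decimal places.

1.9244

T = 10/12 years.
SGD growth factor: 1 + 0.0256×10/12 = 1.0213333.
EUR growth factor: 1 + 0.0129×10/12 = 1.010750.
CIP: F = S · (grow SGD)/(grow EUR) = 1.9045 × 1.0213333/1.010750 = 1.924442 SGD per EUR.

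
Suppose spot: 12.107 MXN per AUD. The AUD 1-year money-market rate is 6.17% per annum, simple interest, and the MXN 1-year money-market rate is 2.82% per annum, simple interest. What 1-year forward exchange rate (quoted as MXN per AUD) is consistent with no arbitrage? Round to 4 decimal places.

11.7250

T = 1 year.
Growth of 1 MXN over T: 1 + 0.0282×1 = 1.028200.
AUD growth factor: 1 + 0.0617×1 = 1.061700.
So F = 12.107 × 1.028200 / 1.061700 = 11.724986 (MXN/AUD).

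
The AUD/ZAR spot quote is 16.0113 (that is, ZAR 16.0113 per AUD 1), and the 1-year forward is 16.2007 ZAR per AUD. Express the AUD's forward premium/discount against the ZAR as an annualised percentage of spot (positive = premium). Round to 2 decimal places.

+1.18%

T = 1 year.
(F − S)/S = (16.2007 − 16.0113)/16.0113 = 0.0118291.
Per annum: 0.0118291 / 1 = 0.011829 = 1.18%.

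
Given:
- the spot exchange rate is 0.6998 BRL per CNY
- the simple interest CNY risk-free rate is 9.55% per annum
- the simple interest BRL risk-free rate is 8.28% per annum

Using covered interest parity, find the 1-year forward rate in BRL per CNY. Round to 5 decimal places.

T = 1 year.
BRL growth factor: 1 + 0.0828×1 = 1.082800.
Growth of 1 CNY over T: 1 + 0.0955×1 = 1.095500.
Forward (BRL per CNY) = 0.6998 × 1.082800 / 1.095500 = 0.6916873.

0.69169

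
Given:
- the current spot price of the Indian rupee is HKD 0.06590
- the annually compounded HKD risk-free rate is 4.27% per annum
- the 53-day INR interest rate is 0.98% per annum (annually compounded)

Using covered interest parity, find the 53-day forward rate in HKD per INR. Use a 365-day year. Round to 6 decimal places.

T = 53/365 years.
Growth of 1 HKD over T: (1 + 0.0427)^(53/365) = 1.006090.
INR growth factor: (1 + 0.0098)^(53/365) = 1.0014171.
CIP: F = S · (grow HKD)/(grow INR) = 0.0659 × 1.006090/1.0014171 = 0.06620751 HKD per INR.

0.066208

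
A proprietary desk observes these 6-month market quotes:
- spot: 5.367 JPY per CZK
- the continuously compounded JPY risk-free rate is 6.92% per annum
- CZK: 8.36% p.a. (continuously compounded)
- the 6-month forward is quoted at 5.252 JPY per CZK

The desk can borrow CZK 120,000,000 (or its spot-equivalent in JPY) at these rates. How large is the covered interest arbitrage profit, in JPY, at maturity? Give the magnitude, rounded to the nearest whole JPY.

T = 6/12 years.
Route A — deposit CZK, sell forward: 120,000,000 × 1.04268592071 × 5.252 = JPY 657,142,374.67.
Route B — convert at spot, deposit JPY: 120,000,000 × 5.367 × 1.03520554375 = JPY 666,713,778.40.
The quoted forward undervalues CZK, so borrow CZK, convert to JPY at spot, deposit the JPY at 6.92%, and buy CZK forward at 5.252 to cover the loan.
The gap between the two covered legs is JPY 9,571,404.

JPY 9,571,404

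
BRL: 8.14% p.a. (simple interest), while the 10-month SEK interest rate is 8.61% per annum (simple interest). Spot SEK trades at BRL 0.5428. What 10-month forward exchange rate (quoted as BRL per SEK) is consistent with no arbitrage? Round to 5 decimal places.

T = 10/12 years.
BRL growth factor: 1 + 0.0814×10/12 = 1.0678333.
SEK growth factor: 1 + 0.0861×10/12 = 1.071750.
So F = 0.5428 × 1.0678333 / 1.071750 = 0.5408163 (BRL/SEK).

0.54082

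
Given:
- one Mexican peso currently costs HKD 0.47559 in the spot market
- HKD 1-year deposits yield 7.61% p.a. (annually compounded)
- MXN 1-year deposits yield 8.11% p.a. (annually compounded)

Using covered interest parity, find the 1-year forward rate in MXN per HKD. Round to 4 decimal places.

T = 1 year.
Growth of 1 HKD over T: (1 + 0.0761)^1 = 1.076100.
MXN accumulates by (1 + 0.0811)^1 = 1.081100.
So F = 0.47559 × 1.076100 / 1.081100 = 0.4733904 (HKD/MXN).
Quoted the other way: 1/0.4733904 = 2.1124 MXN per HKD.

2.1124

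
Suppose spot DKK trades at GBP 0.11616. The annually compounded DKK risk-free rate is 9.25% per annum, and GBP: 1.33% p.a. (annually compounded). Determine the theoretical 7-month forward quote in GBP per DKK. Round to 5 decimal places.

0.11117

T = 7/12 years.
GBP accumulates by (1 + 0.0133)^(7/12) = 1.007737.
DKK growth factor: (1 + 0.0925)^(7/12) = 1.0529615.
So F = 0.11616 × 1.007737 / 1.0529615 = 0.1111709 (GBP/DKK).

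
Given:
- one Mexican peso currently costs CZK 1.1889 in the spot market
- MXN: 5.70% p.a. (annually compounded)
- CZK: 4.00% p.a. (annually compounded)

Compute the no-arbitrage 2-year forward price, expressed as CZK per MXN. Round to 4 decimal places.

1.1510

T = 2 years.
CZK accumulates by (1 + 0.0400)^2 = 1.081600.
MXN accumulates by (1 + 0.0570)^2 = 1.117249.
So F = 1.1889 × 1.081600 / 1.117249 = 1.150965 (CZK/MXN).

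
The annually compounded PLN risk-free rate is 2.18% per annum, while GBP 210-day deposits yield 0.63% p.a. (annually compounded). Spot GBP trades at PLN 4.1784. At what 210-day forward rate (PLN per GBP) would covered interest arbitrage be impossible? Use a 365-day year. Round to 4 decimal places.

4.2153

T = 210/365 years.
PLN growth factor: (1 + 0.0218)^(210/365) = 1.012485.
GBP growth factor: (1 + 0.0063)^(210/365) = 1.0036198.
Forward (PLN per GBP) = 4.1784 × 1.012485 / 1.0036198 = 4.215309.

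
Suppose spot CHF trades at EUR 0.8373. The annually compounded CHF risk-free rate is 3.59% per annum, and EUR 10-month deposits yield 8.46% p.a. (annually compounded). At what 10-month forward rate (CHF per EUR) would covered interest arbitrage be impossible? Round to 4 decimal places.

1.1495

T = 10/12 years.
EUR accumulates by (1 + 0.0846)^(10/12) = 1.0700186.
CHF growth factor: (1 + 0.0359)^(10/12) = 1.0298284.
Forward (EUR per CHF) = 0.8373 × 1.0700186 / 1.0298284 = 0.8699766.
Quoted the other way: 1/0.8699766 = 1.1495 CHF per EUR.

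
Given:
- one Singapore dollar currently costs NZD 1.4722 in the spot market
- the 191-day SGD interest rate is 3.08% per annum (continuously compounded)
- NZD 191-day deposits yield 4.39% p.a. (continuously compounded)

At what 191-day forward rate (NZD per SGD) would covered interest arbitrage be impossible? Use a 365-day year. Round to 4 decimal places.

1.4823

T = 191/365 years.
NZD growth factor: e^(0.0439×191/365) = 1.0232382.
Growth of 1 SGD over T: e^(0.0308×191/365) = 1.0162478.
CIP: F = S · (grow NZD)/(grow SGD) = 1.4722 × 1.0232382/1.0162478 = 1.482327 NZD per SGD.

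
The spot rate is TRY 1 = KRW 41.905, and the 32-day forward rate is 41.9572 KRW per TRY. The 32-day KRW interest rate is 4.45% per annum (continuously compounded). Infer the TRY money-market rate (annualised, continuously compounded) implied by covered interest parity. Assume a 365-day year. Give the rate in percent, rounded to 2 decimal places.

3.03%

T = 32/365 years.
F/S = 41.9572/41.905 = 1.0012457 = (growth of KRW) / (growth of TRY).
The KRW side grows by e^(0.0445×32/365) = 1.003909.
That pins the TRY growth at 1.002660.
r = ln(1.002660)/(32/365) = 0.030300 → 3.03%.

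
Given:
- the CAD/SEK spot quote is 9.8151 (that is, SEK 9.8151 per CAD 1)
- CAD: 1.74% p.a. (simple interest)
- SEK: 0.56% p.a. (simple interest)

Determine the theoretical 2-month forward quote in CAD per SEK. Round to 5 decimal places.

0.10208

T = 2/12 years.
SEK accumulates by 1 + 0.0056×2/12 = 1.0009333.
Growth of 1 CAD over T: 1 + 0.0174×2/12 = 1.002900.
CIP: F = S · (grow SEK)/(grow CAD) = 9.8151 × 1.0009333/1.002900 = 9.795852 SEK per CAD.
Quoted the other way: 1/9.795852 = 0.10208 CAD per SEK.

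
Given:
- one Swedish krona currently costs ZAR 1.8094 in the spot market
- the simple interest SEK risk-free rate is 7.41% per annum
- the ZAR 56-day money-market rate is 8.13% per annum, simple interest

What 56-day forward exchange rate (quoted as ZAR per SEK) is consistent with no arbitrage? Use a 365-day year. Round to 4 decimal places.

1.8114

T = 56/365 years.
ZAR accumulates by 1 + 0.0813×56/365 = 1.0124734.
Growth of 1 SEK over T: 1 + 0.0741×56/365 = 1.0113688.
So F = 1.8094 × 1.0124734 / 1.0113688 = 1.811376 (ZAR/SEK).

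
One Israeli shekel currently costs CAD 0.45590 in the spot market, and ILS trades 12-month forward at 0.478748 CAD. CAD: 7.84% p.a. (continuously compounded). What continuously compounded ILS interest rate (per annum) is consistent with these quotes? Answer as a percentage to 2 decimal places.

T = 1 year.
By CIP, F/S equals the CAD-to-ILS growth ratio: 0.478748/0.4559 = 1.0501163.
The CAD side grows by e^(0.0784×1) = 1.0815552.
Hence g_ILS = 1.0299385.
r = ln(1.0299385)/1 = 0.029499 → 2.95%.

2.95%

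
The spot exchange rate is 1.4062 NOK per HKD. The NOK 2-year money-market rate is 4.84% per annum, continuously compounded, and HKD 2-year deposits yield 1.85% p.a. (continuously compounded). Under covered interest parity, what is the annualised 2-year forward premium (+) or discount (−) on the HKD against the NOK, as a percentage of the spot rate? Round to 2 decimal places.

T = 2 years.
No-arbitrage forward: 1.4062 × 1.101640 / 1.037693 = 1.4928559 NOK/HKD.
Annualised premium = (F − S)/S × (1/T) = (1.4928559 − 1.4062)/1.4062 ÷ 2 = 3.08%.

+3.08%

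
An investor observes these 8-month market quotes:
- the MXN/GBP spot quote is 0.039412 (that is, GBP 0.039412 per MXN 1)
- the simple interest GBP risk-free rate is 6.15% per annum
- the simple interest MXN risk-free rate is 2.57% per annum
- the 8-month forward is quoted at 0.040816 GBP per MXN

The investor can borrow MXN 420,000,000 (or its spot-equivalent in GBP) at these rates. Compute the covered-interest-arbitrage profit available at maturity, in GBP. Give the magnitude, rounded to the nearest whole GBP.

T = 8/12 years.
Invest the MXN and cover forward: 420,000,000 × 1.0171333333 × 0.040816 = GBP 17,436,431.94.
Convert at spot and invest in GBP: 420,000,000 × 0.039412 × 1.041000 = GBP 17,231,714.64.
The quoted forward overvalues MXN, so borrow GBP, buy MXN at spot, deposit the MXN at 2.57%, and sell the proceeds forward at 0.040816.
The gap between the two covered legs is GBP 204,717.

GBP 204,717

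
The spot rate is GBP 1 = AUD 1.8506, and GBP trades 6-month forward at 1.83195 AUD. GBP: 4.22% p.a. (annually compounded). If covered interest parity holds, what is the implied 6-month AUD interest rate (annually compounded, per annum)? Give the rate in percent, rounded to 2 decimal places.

T = 6/12 years.
CIP gives F = S · g_AUD/g_GBP, so g_AUD/g_GBP = 1.83195/1.8506 = 0.9899222.
The GBP side grows by (1 + 0.0422)^(6/12) = 1.020882.
Hence g_AUD = 1.0105938.
r = 1.0105938^(12/6) − 1 = 0.021300 → 2.13%.

2.13%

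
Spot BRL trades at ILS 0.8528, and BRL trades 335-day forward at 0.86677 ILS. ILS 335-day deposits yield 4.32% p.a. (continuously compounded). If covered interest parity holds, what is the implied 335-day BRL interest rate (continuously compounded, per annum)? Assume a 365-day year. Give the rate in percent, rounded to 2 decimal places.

2.55%

T = 335/365 years.
By CIP, F/S equals the ILS-to-BRL growth ratio: 0.86677/0.8528 = 1.0163813.
ILS growth factor: e^(0.0432×335/365) = 1.0404458.
Hence g_BRL = 1.0236766.
Take logs: ln 1.0236766 / (335/365) = 0.025496, so 2.55%.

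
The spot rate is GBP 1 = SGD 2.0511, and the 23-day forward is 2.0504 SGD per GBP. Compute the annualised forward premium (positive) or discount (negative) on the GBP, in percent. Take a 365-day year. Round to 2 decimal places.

T = 23/365 years.
Period premium: (2.0504 − 2.0511)/2.0511 = -0.0003413.
Annualise by dividing by T: -0.0003413 / (23/365) = -0.005416 → -0.54%.

-0.54%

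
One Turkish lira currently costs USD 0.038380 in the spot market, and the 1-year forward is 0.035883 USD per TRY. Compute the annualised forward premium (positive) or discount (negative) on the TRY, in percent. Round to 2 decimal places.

-6.51%

T = 1 year.
(F − S)/S = (0.035883 − 0.03838)/0.03838 = -0.0650599.
Annualise by dividing by T: -0.0650599 / 1 = -0.065060 → -6.51%.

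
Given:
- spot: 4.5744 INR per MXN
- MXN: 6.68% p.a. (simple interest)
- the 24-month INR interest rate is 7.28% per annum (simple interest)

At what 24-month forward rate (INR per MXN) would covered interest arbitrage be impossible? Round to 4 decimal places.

T = 2 years.
INR growth factor: 1 + 0.0728×2 = 1.145600.
Growth of 1 MXN over T: 1 + 0.0668×2 = 1.133600.
CIP: F = S · (grow INR)/(grow MXN) = 4.5744 × 1.145600/1.133600 = 4.622823 INR per MXN.

4.6228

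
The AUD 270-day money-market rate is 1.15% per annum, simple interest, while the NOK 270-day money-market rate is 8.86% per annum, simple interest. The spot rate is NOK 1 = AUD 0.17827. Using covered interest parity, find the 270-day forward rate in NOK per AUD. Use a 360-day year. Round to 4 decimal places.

T = 270/360 years.
Growth of 1 AUD over T: 1 + 0.0115×270/360 = 1.008625.
Growth of 1 NOK over T: 1 + 0.0886×270/360 = 1.066450.
Forward (AUD per NOK) = 0.17827 × 1.008625 / 1.066450 = 0.1686039.
Quoted the other way: 1/0.1686039 = 5.9311 NOK per AUD.

5.9311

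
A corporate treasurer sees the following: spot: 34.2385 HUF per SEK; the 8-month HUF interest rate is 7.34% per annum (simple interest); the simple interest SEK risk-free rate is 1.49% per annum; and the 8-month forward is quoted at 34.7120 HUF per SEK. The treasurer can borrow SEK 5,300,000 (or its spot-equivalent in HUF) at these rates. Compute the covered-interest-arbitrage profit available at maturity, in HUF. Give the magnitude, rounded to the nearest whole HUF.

T = 8/12 years.
Keep in SEK, deliver into the forward: 5,300,000·1.00993333333·34.7120 = HUF 185,801,071.09.
Swap to HUF now, deposit: 5,300,000·34.2385·1.04893333333 = HUF 190,343,690.85.
The quoted forward undervalues SEK, so borrow SEK, convert to HUF at spot, deposit the HUF at 7.34%, and buy SEK forward at 34.7120 to cover the loan.
Profit = 190,343,690.85 − 185,801,071.09 = HUF 4,542,620.

HUF 4,542,620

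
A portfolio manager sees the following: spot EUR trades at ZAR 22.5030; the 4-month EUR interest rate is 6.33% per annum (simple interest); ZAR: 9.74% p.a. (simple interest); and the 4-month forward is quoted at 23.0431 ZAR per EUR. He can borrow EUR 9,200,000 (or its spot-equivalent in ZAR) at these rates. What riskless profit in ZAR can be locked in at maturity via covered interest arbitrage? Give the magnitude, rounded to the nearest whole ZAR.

T = 4/12 years.
Invest the EUR and cover forward: 9,200,000 × 1.021100 × 23.0431 = ZAR 216,469,646.57.
Convert at spot and invest in ZAR: 9,200,000 × 22.5030 × 1.03246666667 = ZAR 213,749,096.08.
The quoted forward overvalues EUR, so borrow ZAR, buy EUR at spot, deposit the EUR at 6.33%, and sell the proceeds forward at 23.0431.
Arbitrage profit = |216,469,646.57 − 213,749,096.08| = ZAR 2,720,550.

ZAR 2,720,550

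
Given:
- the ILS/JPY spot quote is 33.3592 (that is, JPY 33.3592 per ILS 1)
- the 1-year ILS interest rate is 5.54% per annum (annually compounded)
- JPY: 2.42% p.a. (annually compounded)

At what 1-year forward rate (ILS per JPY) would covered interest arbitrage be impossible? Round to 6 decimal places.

0.030890

T = 1 year.
JPY accumulates by (1 + 0.0242)^1 = 1.024200.
Growth of 1 ILS over T: (1 + 0.0554)^1 = 1.055400.
CIP: F = S · (grow JPY)/(grow ILS) = 33.3592 × 1.024200/1.055400 = 32.37303 JPY per ILS.
Invert for ILS per JPY: 1 / 32.37303 = 0.030890.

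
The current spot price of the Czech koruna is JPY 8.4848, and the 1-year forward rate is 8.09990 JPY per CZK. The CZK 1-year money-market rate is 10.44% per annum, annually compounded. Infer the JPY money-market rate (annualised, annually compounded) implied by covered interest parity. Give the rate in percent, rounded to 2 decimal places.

5.43%

T = 1 year.
F/S = 8.0999/8.4848 = 0.9546365 = (growth of JPY) / (growth of CZK).
CZK growth factor: (1 + 0.1044)^1 = 1.104400.
So the JPY growth factor = 1.0543006.
r = 1.0543006^(1/1) − 1 = 0.054301 → 5.43%.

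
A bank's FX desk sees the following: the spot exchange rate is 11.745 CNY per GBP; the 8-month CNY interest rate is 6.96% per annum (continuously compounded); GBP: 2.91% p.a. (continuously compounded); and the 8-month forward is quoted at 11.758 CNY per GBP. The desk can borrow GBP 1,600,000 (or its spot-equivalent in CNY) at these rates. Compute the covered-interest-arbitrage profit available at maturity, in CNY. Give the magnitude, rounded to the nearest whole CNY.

CNY 503,163

T = 8/12 years.
Route A — deposit GBP, sell forward: 1,600,000 × 1.0195894028 × 11.758 = CNY 19,181,331.52.
Route B — convert at spot, deposit CNY: 1,600,000 × 11.745 × 1.0474933245 = CNY 19,684,494.55.
The quoted forward undervalues GBP, so borrow GBP, convert to CNY at spot, deposit the CNY at 6.96%, and buy GBP forward at 11.758 to cover the loan.
Profit = 19,684,494.55 − 19,181,331.52 = CNY 503,163.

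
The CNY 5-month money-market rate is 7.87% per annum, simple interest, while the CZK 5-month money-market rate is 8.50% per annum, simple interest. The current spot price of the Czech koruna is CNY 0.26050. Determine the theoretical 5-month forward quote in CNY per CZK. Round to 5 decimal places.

T = 5/12 years.
Growth of 1 CNY over T: 1 + 0.0787×5/12 = 1.0327917.
Growth of 1 CZK over T: 1 + 0.0850×5/12 = 1.0354167.
Forward (CNY per CZK) = 0.2605 × 1.0327917 / 1.0354167 = 0.2598396.

0.25984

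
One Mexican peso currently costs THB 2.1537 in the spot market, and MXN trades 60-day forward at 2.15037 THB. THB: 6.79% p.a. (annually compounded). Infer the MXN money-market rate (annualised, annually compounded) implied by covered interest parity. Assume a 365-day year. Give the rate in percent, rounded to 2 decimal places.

7.80%

T = 60/365 years.
F/S = 2.15037/2.1537 = 0.9984538 = (growth of THB) / (growth of MXN).
THB growth factor: (1 + 0.0679)^(60/365) = 1.0108576.
That pins the MXN growth at 1.012423.
r = 1.012423^(365/60) − 1 = 0.078000 → 7.80%.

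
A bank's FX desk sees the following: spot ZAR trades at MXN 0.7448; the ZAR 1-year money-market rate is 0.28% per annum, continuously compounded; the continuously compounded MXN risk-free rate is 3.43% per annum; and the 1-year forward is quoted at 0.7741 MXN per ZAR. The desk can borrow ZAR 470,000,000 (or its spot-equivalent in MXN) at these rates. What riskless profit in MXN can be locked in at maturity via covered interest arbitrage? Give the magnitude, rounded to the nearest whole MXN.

MXN 2,575,929

T = 1 year.
Route A — deposit ZAR, sell forward: 470,000,000 × 1.00280392366 × 0.7741 = MXN 364,847,143.13.
Route B — convert at spot, deposit MXN: 470,000,000 × 0.7448 × 1.03489502867 = MXN 362,271,214.16.
The quoted forward overvalues ZAR, so borrow MXN, buy ZAR at spot, deposit the ZAR at 0.28%, and sell the proceeds forward at 0.7741.
Arbitrage profit = |364,847,143.13 − 362,271,214.16| = MXN 2,575,929.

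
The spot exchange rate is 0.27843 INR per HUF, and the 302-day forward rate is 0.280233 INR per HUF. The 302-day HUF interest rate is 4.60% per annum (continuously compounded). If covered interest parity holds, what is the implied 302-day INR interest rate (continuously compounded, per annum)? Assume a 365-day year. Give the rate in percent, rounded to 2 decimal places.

5.38%

T = 302/365 years.
F/S = 0.280233/0.27843 = 1.0064756 = (growth of INR) / (growth of HUF).
The HUF side grows by e^(0.0460×302/365) = 1.0387938.
So the INR growth factor = 1.0455206.
Take logs: ln 1.0455206 / (302/365) = 0.053801, so 5.38%.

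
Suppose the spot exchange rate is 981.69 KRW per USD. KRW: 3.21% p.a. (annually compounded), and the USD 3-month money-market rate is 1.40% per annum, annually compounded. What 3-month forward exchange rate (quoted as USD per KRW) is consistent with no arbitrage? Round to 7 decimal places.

0.0010142

T = 3/12 years.
Growth of 1 KRW over T: (1 + 0.0321)^(3/12) = 1.0079302.
Growth of 1 USD over T: (1 + 0.0140)^(3/12) = 1.0034818.
CIP: F = S · (grow KRW)/(grow USD) = 981.69 × 1.0079302/1.0034818 = 986.0418 KRW per USD.
Quoted the other way: 1/986.0418 = 0.0010142 USD per KRW.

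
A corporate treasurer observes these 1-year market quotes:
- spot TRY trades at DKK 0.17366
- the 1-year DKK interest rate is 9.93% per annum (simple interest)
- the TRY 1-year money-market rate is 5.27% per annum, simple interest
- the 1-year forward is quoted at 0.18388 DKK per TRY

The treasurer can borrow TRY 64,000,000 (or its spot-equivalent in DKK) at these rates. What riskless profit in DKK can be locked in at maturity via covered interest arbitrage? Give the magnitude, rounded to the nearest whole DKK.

DKK 170,626

T = 1 year.
Invest the TRY and cover forward: 64,000,000 × 1.052700 × 0.18388 = DKK 12,388,510.46.
Convert at spot and invest in DKK: 64,000,000 × 0.17366 × 1.099300 = DKK 12,217,884.03.
The quoted forward overvalues TRY, so borrow DKK, buy TRY at spot, deposit the TRY at 5.27%, and sell the proceeds forward at 0.18388.
Arbitrage profit = |12,388,510.46 − 12,217,884.03| = DKK 170,626.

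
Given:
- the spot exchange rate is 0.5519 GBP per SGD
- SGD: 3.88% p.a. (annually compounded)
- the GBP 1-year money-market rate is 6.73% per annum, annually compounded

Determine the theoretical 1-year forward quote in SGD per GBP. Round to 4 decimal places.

T = 1 year.
Growth of 1 GBP over T: (1 + 0.0673)^1 = 1.067300.
Growth of 1 SGD over T: (1 + 0.0388)^1 = 1.038800.
So F = 0.5519 × 1.067300 / 1.038800 = 0.5670417 (GBP/SGD).
Quoted the other way: 1/0.5670417 = 1.7635 SGD per GBP.

1.7635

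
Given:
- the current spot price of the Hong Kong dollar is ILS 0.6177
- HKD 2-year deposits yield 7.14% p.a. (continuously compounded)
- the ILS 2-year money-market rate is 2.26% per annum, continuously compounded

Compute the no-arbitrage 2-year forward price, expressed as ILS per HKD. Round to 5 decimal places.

0.56026

T = 2 years.
Growth of 1 ILS over T: e^(0.0226×2) = 1.0462371.
Growth of 1 HKD over T: e^(0.0714×2) = 1.1534991.
So F = 0.6177 × 1.0462371 / 1.1534991 = 0.5602611 (ILS/HKD).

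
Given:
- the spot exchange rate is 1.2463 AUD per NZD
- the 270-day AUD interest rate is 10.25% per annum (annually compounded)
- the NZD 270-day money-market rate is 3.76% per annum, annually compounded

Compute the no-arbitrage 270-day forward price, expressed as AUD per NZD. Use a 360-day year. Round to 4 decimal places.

T = 270/360 years.
AUD accumulates by (1 + 0.1025)^(270/360) = 1.0759298.
NZD accumulates by (1 + 0.0376)^(270/360) = 1.0280695.
So F = 1.2463 × 1.0759298 / 1.0280695 = 1.304320 (AUD/NZD).

1.3043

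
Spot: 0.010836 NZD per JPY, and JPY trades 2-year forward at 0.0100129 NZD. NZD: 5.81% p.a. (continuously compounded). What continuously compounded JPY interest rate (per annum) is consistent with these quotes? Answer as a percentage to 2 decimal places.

T = 2 years.
CIP gives F = S · g_NZD/g_JPY, so g_NZD/g_JPY = 0.0100129/0.010836 = 0.9240402.
The NZD side grows by e^(0.0581×2) = 1.1232205.
That pins the JPY growth at 1.2155537.
Take logs: ln 1.2155537 / 2 = 0.097600, so 9.76%.

9.76%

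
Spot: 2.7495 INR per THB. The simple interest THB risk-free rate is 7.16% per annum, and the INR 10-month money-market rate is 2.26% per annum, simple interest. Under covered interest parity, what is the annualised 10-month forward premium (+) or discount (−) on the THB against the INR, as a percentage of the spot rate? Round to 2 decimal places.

T = 10/12 years.
F = S · g_INR/g_THB = 2.7495 × 1.0188333/1.0596667 = 2.6435502.
(F − S)/S ÷ T = (2.6435502 − 2.7495)/2.7495/(10/12) = -0.046241 → -4.62%.

-4.62%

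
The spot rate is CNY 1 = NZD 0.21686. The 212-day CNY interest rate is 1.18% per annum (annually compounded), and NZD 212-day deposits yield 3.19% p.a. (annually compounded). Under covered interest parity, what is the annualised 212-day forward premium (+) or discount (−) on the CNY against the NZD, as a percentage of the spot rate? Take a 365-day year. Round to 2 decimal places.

T = 212/365 years.
No-arbitrage forward: 0.21686 × 1.0184062 / 1.0068368 = 0.21935190 NZD/CNY.
Annualised premium = (F − S)/S × (1/T) = (0.21935190 − 0.21686)/0.21686 ÷ (212/365) = 1.98%.

+1.98%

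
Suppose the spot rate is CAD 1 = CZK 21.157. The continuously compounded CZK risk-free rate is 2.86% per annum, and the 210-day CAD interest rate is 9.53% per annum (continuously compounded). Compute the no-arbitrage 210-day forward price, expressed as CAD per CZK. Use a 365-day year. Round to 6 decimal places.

T = 210/365 years.
Growth of 1 CZK over T: e^(0.0286×210/365) = 1.0165909.
Growth of 1 CAD over T: e^(0.0953×210/365) = 1.0563612.
Forward (CZK per CAD) = 21.157 × 1.0165909 / 1.0563612 = 20.36047.
Invert for CAD per CZK: 1 / 20.36047 = 0.049115.

0.049115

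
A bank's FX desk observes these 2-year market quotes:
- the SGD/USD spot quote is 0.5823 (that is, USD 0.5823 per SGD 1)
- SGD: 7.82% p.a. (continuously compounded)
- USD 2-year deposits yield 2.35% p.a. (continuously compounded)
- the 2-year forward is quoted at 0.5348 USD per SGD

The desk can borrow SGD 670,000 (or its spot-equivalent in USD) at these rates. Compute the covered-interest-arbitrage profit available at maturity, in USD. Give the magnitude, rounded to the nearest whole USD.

T = 2 years.
Route A — deposit SGD, sell forward: 670,000 × 1.16929383 × 0.5348 = USD 418,976.69.
Route B — convert at spot, deposit USD: 670,000 × 0.5823 × 1.04812201 = USD 408,915.37.
The quoted forward overvalues SGD, so borrow USD, buy SGD at spot, deposit the SGD at 7.82%, and sell the proceeds forward at 0.5348.
The gap between the two covered legs is USD 10,061.

USD 10,061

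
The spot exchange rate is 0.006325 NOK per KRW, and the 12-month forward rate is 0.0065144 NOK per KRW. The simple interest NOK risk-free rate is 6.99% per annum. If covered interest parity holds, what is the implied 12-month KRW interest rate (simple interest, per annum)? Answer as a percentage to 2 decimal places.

T = 1 year.
F/S = 0.0065144/0.006325 = 1.0299447 = (growth of NOK) / (growth of KRW).
The NOK side grows by 1 + 0.0699×1 = 1.069900.
That pins the KRW growth at 1.0387936.
r = (1.0387936 − 1)/1 = 0.038794 → 3.88%.

3.88%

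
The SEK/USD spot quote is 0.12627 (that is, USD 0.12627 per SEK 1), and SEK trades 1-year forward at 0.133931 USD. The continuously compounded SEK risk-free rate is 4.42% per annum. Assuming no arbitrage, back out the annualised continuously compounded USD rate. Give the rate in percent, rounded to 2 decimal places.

T = 1 year.
F/S = 0.133931/0.12627 = 1.0606716 = (growth of USD) / (growth of SEK).
SEK growth factor: e^(0.0442×1) = 1.0451914.
So the USD growth factor = 1.1086048.
r = ln(1.1086048)/1 = 0.103102 → 10.31%.

10.31%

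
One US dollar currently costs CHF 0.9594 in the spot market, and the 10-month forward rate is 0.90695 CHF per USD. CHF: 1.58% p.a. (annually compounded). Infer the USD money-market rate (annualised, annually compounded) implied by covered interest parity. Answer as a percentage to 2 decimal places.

T = 10/12 years.
F/S = 0.90695/0.9594 = 0.9453304 = (growth of CHF) / (growth of USD).
The CHF side grows by (1 + 0.0158)^(10/12) = 1.0131494.
That pins the USD growth at 1.0717411.
Annualise: 1.0717411^(12/10) − 1 = 0.086695 = 8.67%.

8.67%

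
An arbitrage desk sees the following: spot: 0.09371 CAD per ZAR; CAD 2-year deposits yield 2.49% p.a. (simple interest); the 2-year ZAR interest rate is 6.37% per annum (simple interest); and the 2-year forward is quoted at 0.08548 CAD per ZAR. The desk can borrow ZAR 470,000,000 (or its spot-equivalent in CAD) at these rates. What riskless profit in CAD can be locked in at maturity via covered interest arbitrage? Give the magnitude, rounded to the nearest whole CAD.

T = 2 years.
Keep in ZAR, deliver into the forward: 470,000,000·1.127400·0.08548 = CAD 45,293,971.44.
Swap to CAD now, deposit: 470,000,000·0.09371·1.049800 = CAD 46,237,076.26.
The quoted forward undervalues ZAR, so borrow ZAR, convert to CAD at spot, deposit the CAD at 2.49%, and buy ZAR forward at 0.08548 to cover the loan.
Arbitrage profit = |45,293,971.44 − 46,237,076.26| = CAD 943,105.

CAD 943,105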